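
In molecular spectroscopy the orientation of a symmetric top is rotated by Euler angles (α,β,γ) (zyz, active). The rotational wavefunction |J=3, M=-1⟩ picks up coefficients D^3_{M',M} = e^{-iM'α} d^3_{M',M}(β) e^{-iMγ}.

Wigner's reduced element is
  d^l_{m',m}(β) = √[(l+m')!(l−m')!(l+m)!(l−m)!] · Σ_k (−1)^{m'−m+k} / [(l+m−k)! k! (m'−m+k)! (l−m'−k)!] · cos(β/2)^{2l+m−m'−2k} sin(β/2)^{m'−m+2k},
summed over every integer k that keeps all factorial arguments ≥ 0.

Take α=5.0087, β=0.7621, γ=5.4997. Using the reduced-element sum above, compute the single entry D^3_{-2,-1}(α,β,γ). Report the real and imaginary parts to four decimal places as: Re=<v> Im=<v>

Re=-0.5404 Im=0.1044

First d^3_{-2,-1}(β=0.7621), then the phase factors e^{-i(-2)α} and e^{-i(-1)γ}:
Half-angle: c=0.928275, s=0.371895. N=√(1·120·2·24)=75.894664
k∈{1,2} keeps every argument non-negative
  k=1: (−1)^0·75.8947/(24)·0.9283^5·0.3719^1 = +0.810594
  k=2: (−1)^1·75.8947/(12)·0.9283^3·0.3719^3 = -0.260209
d^3_{-2,-1}(0.7621) = +0.810594 -0.260209 = +0.550385
D = (-0.829479-0.558538i)·(+0.550385)·(+0.708458-0.705753i) = -0.540391+0.104412i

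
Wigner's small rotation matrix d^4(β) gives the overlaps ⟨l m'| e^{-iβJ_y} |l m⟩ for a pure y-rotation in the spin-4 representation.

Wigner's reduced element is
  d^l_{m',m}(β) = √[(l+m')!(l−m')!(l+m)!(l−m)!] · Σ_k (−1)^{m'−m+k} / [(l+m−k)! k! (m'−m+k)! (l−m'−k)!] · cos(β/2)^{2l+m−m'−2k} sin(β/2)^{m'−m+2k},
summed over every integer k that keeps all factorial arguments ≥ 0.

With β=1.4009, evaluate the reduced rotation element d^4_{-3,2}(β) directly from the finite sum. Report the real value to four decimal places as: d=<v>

d=0.4259

d^4_{-3,2}(β=1.4009) via Wigner's sum:
c=cos(1.4009/2)=0.764552, s=sin(1.4009/2)=0.644562; N=√[1·5040·720·2]=2693.993318
k∈{5,6} keeps every argument non-negative
  k=5: (−1)^0·2693.9933/(240)·0.7646^3·0.6446^5 = +0.558123
  k=6: (−1)^1·2693.9933/(720)·0.7646^1·0.6446^7 = -0.132228
d^4_{-3,2}(1.4009) = +0.558123 -0.132228 = +0.425895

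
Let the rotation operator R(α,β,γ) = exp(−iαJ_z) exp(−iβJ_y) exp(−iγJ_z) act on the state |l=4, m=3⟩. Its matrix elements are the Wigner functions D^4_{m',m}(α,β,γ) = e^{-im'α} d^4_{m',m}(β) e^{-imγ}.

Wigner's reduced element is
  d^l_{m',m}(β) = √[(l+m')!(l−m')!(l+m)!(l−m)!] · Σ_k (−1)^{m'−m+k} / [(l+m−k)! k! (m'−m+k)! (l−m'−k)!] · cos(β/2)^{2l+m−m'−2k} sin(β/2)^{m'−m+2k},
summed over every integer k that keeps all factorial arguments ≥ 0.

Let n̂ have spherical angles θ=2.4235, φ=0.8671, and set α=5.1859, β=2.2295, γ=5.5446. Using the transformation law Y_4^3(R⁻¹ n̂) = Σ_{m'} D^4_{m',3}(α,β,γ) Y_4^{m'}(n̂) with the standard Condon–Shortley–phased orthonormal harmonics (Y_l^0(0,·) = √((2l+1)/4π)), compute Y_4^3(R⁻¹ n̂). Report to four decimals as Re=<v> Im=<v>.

Need the full column D^4_{m',3} for m'=−4..4 at α=5.1859, β=2.2295, γ=5.5446.
cos(β/2)=0.440402, sin(β/2)=0.897801
d^4_{-4,3}: single k=7 term ⇒ +0.585671;  D = -0.331945-0.482518i
d^4_{-3,3}: k∈[6..7] ⇒ +0.711011 -0.422124 = +0.288887;  D = +0.137153-0.254253i
d^4_{-2,3}: k∈[5..6] ⇒ +0.559284 -0.774770 = -0.215486;  D = -0.215437-0.004565i
d^4_{-1,3}: k∈[4..5] ⇒ +0.323322 -0.806210 = -0.482888;  D = -0.211050-0.434326i
d^4_{0,3}: k∈[3..4] ⇒ +0.141857 -0.589538 = -0.447681;  D = +0.269131-0.357752i
d^4_{1,3}: k∈[2..3] ⇒ +0.046679 -0.323322 = -0.276643;  D = +0.272587+0.047198i
d^4_{2,3}: k∈[1..2] ⇒ +0.010794 -0.134577 = -0.123783;  D = +0.036824+0.118179i
d^4_{3,3}: k∈[0..1] ⇒ +0.001415 -0.041167 = -0.039752;  D = -0.028384+0.027832i
d^4_{4,3}: single k=0 term ⇒ -0.008160;  D = -0.007741-0.002580i
Y_4^{m'}(θ=2.4235,φ=0.8671) and Σ D·Y over m':
  (-0.3319-0.4825i)·(-0.0785+0.0266i)  (+0.1372-0.2543i)·(+0.2302+0.1381i)  (-0.2154-0.0046i)·(-0.0700-0.4243i)  (-0.2111-0.4343i)·(-0.1471+0.1733i)  (+0.2691-0.3578i)·(-0.2916+0.0000i)  (+0.2726+0.0472i)·(+0.1471+0.1733i)  (+0.0368+0.1182i)·(-0.0700+0.4243i)  (-0.0284+0.0278i)·(-0.2302+0.1381i)  (-0.0077-0.0026i)·(-0.0785-0.0266i)
Y_4^3(R⁻¹ n̂) = +0.128985+0.264459i

Re=0.1290 Im=0.2645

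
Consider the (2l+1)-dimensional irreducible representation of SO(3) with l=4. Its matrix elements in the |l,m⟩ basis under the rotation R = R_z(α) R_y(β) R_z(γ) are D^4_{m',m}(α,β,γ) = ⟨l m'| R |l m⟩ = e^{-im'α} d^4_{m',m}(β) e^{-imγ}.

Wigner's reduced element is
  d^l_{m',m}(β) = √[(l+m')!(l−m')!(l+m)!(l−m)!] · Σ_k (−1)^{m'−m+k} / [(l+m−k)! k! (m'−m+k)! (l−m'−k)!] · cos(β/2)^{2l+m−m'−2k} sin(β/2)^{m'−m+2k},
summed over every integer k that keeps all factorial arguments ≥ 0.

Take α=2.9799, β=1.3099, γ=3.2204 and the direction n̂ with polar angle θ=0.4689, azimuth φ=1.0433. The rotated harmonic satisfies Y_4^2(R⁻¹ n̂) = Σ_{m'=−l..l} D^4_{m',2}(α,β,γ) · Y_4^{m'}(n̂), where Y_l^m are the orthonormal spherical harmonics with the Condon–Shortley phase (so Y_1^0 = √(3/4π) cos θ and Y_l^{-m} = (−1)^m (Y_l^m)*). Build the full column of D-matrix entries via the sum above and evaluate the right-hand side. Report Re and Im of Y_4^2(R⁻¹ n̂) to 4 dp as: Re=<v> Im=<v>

Re=-0.2413 Im=-0.2101

Need the full column D^4_{m',2} for m'=−4..4 at α=2.9799, β=1.3099, γ=3.2204.
cos(β/2)=0.793078, sin(β/2)=0.609120
d^4_{-4,2}: single k=6 term ⇒ +0.169991;  D = +0.117898-0.122462i
d^4_{-3,2}: k∈[5..6] ⇒ +0.469512 -0.092320 = +0.377191;  D = -0.301936+0.226071i
d^4_{-2,2}: k∈[4..6] ⇒ +0.816895 -0.385504 +0.018950 = +0.450341;  D = +0.399242-0.208357i
d^4_{-1,2}: k∈[3..5] ⇒ +1.002774 -0.887294 +0.104682 = +0.220162;  D = -0.209034+0.069111i
d^4_{0,2}: k∈[2..4] ⇒ +0.875837 -1.377732 +0.304768 = -0.197128;  D = -0.194684+0.030942i
d^4_{1,2}: k∈[1..3] ⇒ +0.509978 -1.504162 +0.591529 = -0.402654;  D = +0.402651+0.001642i
d^4_{2,2}: k∈[0..2] ⇒ +0.156505 -1.107855 +0.816895 = -0.134456;  D = -0.132612-0.022187i
d^4_{3,2}: k∈[0..1] ⇒ -0.449759 +0.795928 = +0.346169;  D = -0.327774-0.111343i
d^4_{4,2}: single k=0 term ⇒ +0.488518;  D = +0.431230+0.229545i
Y_4^{m'}(θ=0.4689,φ=1.0433) and Σ D·Y over m':
  (+0.1179-0.1225i)·(-0.0095+0.0158i)  (-0.3019+0.2261i)·(-0.1030-0.0012i)  (+0.3992-0.2084i)·(-0.1540-0.2716i)  (-0.2090+0.0691i)·(+0.2468-0.4236i)  (-0.1947+0.0309i)·(+0.1366+0.0000i)  (+0.4027+0.0016i)·(-0.2468-0.4236i)  (-0.1326-0.0222i)·(-0.1540+0.2716i)  (-0.3278-0.1113i)·(+0.1030-0.0012i)  (+0.4312+0.2295i)·(-0.0095-0.0158i)
Y_4^2(R⁻¹ n̂) = -0.241341-0.210078i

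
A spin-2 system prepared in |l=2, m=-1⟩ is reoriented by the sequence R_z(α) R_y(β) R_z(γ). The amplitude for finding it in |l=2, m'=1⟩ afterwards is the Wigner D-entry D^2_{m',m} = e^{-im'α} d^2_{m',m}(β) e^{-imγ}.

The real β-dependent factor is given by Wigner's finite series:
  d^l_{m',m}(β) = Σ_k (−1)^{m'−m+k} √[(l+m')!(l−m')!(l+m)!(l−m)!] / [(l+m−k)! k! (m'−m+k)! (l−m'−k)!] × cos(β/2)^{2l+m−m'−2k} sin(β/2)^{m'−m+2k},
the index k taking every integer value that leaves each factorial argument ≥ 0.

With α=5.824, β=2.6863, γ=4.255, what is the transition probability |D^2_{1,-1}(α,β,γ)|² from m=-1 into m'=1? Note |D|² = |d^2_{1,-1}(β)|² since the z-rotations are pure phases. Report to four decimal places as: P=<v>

P=0.5711

D^2_{1,-1}(5.824,2.6863,4.255) = e^{-i·1·5.824}·d^2_{1,-1}(2.6863)·e^{-i·-1·4.255}. Compute d first:
Half-angle: c=0.225685, s=0.974200. N=√(6·1·1·6)=6.000000
The bounds max(0,m−m')=0 and min(l+m,l−m')=1 give 2 terms
  k=0: (−1)^2·6.0000/(2)·0.2257^2·0.9742^2 = +0.145019
  k=1: (−1)^3·6.0000/(6)·0.2257^0·0.9742^4 = -0.900727
d^2_{1,-1}(2.6863) = +0.145019 -0.900727 = -0.755708
|D^2_{1,-1}|² = |d^2_{1,-1}(β)|² = (-0.755708)² = 0.571095 (the z-rotation phases have unit modulus)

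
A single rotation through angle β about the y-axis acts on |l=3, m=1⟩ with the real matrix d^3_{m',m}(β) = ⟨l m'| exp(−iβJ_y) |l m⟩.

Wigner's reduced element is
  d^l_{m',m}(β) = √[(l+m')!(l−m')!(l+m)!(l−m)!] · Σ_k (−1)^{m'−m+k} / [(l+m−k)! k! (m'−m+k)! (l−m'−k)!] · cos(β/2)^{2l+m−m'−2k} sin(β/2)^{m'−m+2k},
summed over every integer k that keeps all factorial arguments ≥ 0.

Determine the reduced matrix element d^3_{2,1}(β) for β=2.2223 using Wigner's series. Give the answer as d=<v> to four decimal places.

d^3_{2,1}(β=2.2223) via Wigner's sum:
With c≡cos(β/2)=0.443631 and s≡sin(β/2)=0.896209, N=[120·1·24·2]^{1/2}=75.894664
Admissible k: 0..1 (factorial args all ≥0)
  k=0: (−1)^1·75.8947/(24)·0.4436^5·0.8962^1 = -0.048699
  k=1: (−1)^2·75.8947/(12)·0.4436^3·0.8962^3 = +0.397489
d^3_{2,1}(2.2223) = -0.048699 +0.397489 = +0.348790

d=0.3488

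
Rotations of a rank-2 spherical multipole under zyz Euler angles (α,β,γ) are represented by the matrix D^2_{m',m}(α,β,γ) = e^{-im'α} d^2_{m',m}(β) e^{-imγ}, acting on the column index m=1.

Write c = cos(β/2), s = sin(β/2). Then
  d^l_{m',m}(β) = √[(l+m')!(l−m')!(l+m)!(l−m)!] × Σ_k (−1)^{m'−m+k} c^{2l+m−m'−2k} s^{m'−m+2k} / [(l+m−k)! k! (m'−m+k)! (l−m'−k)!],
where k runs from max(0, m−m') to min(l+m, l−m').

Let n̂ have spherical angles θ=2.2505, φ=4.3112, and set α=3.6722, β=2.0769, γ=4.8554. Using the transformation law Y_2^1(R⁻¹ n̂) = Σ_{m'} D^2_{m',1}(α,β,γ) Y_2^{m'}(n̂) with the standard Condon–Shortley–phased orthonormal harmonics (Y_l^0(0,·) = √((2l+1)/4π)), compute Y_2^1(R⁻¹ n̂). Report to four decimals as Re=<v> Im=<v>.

Need the full column D^2_{m',1} for m'=−2..2 at α=3.6722, β=2.0769, γ=4.8554.
cos(β/2)=0.507556, sin(β/2)=0.861619
d^2_{-2,1}: single k=3 term ⇒ +0.649321;  D = -0.515893+0.394299i
d^2_{-1,1}: k∈[2..3] ⇒ +0.573746 -0.551138 = +0.022609;  D = +0.008545-0.020931i
d^2_{0,1}: k∈[1..2] ⇒ +0.275958 -0.795252 = -0.519294;  D = -0.074012-0.513993i
d^2_{1,1}: k∈[0..1] ⇒ +0.066365 -0.573746 = -0.507382;  D = +0.316514+0.396554i
d^2_{2,1}: single k=0 term ⇒ -0.225319;  D = -0.210349-0.080758i
Y_2^{m'}(θ=2.2505,φ=4.3112) and Σ D·Y over m':
  (-0.5159+0.3943i)·(-0.1624-0.1680i)  (+0.0085-0.0209i)·(+0.1475-0.3477i)  (-0.0740-0.5140i)·(+0.0584+0.0000i)  (+0.3165+0.3966i)·(-0.1475-0.3477i)  (-0.2103-0.0808i)·(-0.1624+0.1680i)
Y_2^1(R⁻¹ n̂) = +0.278602-0.204212i

Re=0.2786 Im=-0.2042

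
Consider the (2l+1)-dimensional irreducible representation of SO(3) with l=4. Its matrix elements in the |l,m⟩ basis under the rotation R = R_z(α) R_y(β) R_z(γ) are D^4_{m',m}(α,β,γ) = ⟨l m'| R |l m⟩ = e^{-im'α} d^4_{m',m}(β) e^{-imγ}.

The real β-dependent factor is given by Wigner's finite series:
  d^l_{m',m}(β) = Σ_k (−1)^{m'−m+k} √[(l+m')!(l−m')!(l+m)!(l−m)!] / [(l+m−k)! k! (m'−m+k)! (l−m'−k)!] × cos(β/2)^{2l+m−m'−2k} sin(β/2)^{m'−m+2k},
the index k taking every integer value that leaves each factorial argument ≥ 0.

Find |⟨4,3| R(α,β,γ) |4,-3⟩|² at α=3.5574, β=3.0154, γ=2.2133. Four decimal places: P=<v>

D^4_{3,-3}(3.5574,3.0154,2.2133) = e^{-i·3·3.5574}·d^4_{3,-3}(3.0154)·e^{-i·-3·2.2133}. Compute d first:
c=cos(3.0154/2)=0.063054, s=sin(3.0154/2)=0.998010; N=√[5040·1·1·5040]=5040.000000
Admissible k: 0..1 (factorial args all ≥0)
  k=0: (−1)^6·5040.0000/(720)·0.0631^2·0.9980^6 = +0.027500
  k=1: (−1)^7·5040.0000/(5040)·0.0631^0·0.9980^8 = -0.984191
d^4_{3,-3}(3.0154) = +0.027500 -0.984191 = -0.956691
|D^4_{3,-3}|² = |d^4_{3,-3}(β)|² = (-0.956691)² = 0.915257 (the z-rotation phases have unit modulus)

P=0.9153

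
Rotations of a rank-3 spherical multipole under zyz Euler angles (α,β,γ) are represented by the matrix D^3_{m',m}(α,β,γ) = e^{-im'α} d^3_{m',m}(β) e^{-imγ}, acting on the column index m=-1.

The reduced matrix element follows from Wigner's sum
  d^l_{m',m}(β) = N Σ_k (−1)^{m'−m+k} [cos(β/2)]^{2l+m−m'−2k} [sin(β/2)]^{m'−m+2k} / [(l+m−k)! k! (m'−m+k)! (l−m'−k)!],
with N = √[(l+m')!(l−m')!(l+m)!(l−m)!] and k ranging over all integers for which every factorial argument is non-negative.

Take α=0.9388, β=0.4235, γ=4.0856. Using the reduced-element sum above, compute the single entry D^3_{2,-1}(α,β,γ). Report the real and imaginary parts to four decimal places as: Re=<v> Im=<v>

Re=0.0319 Im=-0.0431

Split into d^3_{2,-1}(β=0.4235) × two z-phases.
c=cos(0.4235/2)=0.977665, s=sin(0.4235/2)=0.210171; N=√[120·1·2·24]=75.894664
Admissible k: 0..1 (factorial args all ≥0)
  k=0: (−1)^3·75.8947/(12)·0.9777^3·0.2102^3 = -0.054868
  k=1: (−1)^4·75.8947/(24)·0.9777^1·0.2102^5 = +0.001268
d^3_{2,-1}(0.4235) = -0.054868 +0.001268 = -0.053600
D = (-0.302013-0.953304i)·(-0.053600)·(-0.586547-0.809915i) = +0.031889-0.043082i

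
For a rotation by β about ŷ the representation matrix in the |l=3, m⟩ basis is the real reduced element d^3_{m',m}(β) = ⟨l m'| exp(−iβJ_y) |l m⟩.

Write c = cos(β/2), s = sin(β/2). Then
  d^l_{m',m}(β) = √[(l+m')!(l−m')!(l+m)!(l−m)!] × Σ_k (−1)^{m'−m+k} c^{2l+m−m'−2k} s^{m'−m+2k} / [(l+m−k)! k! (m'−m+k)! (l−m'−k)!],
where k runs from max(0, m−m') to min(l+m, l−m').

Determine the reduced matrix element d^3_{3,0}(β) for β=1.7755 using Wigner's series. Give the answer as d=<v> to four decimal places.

d=-0.5247

d^3_{3,0}(β=1.7755) via Wigner's sum:
With c≡cos(β/2)=0.631159 and s≡sin(β/2)=0.775654, N=[720·1·6·6]^{1/2}=160.996894
k∈{0} keeps every argument non-negative
  k=0: (−1)^3·160.9969/(36)·0.6312^3·0.7757^3 = -0.524728
d^3_{3,0}(1.7755) = -0.524728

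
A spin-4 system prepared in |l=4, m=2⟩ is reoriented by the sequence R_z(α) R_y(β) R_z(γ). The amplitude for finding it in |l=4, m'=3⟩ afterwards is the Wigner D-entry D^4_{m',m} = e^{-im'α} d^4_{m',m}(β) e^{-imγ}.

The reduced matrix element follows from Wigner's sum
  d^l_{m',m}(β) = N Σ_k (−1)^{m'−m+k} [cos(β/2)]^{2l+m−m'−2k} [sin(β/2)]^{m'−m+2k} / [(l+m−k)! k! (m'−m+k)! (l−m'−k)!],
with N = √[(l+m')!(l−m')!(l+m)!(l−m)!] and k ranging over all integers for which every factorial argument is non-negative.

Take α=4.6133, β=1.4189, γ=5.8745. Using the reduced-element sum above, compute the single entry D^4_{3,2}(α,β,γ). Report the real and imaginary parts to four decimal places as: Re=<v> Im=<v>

Re=0.3837 Im=-0.1883

D^4_{3,2}(4.6133,1.4189,5.8745) = e^{-i·3·4.6133}·d^4_{3,2}(1.4189)·e^{-i·2·5.8745}. Compute d first:
With c≡cos(β/2)=0.758720 and s≡sin(β/2)=0.651417, N=[5040·1·720·2]^{1/2}=2693.993318
Admissible k: 0..1 (factorial args all ≥0)
  k=0: (−1)^1·2693.9933/(720)·0.7587^7·0.6514^1 = -0.352772
  k=1: (−1)^2·2693.9933/(240)·0.7587^5·0.6514^3 = +0.780136
d^4_{3,2}(1.4189) = -0.352772 +0.780136 = +0.427363
D = (+0.292908-0.956141i)·(+0.427363)·(+0.684141+0.729349i) = +0.383666-0.188255i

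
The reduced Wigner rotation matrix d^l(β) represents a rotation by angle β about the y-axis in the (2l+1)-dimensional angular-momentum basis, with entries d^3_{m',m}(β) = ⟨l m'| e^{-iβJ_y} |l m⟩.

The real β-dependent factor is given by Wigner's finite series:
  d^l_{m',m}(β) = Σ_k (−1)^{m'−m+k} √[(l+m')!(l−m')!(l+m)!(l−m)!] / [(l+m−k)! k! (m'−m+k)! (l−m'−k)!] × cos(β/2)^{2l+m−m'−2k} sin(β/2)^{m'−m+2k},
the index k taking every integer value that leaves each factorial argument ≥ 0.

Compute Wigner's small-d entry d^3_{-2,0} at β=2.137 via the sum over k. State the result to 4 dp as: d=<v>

d^3_{-2,0}(β=2.137) via Wigner's sum:
c=cos(2.137/2)=0.481439, s=sin(2.137/2)=0.876479; N=√[1·120·6·6]=65.726707
Admissible k: 2..3 (factorial args all ≥0)
  k=2: (−1)^0·65.7267/(12)·0.4814^4·0.8765^2 = +0.226053
  k=3: (−1)^1·65.7267/(12)·0.4814^2·0.8765^4 = -0.749222
d^3_{-2,0}(2.137) = +0.226053 -0.749222 = -0.523169

d=-0.5232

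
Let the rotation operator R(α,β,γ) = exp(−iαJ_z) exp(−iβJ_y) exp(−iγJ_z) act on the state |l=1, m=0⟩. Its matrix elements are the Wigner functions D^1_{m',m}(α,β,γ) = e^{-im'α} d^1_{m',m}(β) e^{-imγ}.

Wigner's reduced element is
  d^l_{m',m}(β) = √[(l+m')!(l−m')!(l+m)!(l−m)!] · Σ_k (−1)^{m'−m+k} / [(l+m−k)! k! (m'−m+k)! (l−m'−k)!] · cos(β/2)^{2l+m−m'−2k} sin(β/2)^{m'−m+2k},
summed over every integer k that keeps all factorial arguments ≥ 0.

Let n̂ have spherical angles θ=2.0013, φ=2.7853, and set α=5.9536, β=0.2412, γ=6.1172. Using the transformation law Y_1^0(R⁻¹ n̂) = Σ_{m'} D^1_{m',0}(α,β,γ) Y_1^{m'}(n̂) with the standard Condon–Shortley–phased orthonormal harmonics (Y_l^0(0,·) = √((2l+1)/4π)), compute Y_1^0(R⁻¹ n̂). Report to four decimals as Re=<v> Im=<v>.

Need the full column D^1_{m',0} for m'=−1..1 at α=5.9536, β=0.2412, γ=6.1172.
cos(β/2)=0.992737, sin(β/2)=0.120308
d^1_{-1,0}: single k=1 term ⇒ +0.168905;  D = +0.159814-0.054666i
d^1_{0,0}: k∈[0..1] ⇒ +0.985526 -0.014474 = +0.971052;  D = +0.971052+0.000000i
d^1_{1,0}: single k=0 term ⇒ -0.168905;  D = -0.159814-0.054666i
Y_1^{m'}(θ=2.0013,φ=2.7853) and Σ D·Y over m':
  (+0.1598-0.0547i)·(-0.2943-0.1095i)  (+0.9711+0.0000i)·(-0.2039+0.0000i)  (-0.1598-0.0547i)·(+0.2943-0.1095i)
Y_1^0(R⁻¹ n̂) = -0.304030+0.000000i

Re=-0.3040 Im=0.0000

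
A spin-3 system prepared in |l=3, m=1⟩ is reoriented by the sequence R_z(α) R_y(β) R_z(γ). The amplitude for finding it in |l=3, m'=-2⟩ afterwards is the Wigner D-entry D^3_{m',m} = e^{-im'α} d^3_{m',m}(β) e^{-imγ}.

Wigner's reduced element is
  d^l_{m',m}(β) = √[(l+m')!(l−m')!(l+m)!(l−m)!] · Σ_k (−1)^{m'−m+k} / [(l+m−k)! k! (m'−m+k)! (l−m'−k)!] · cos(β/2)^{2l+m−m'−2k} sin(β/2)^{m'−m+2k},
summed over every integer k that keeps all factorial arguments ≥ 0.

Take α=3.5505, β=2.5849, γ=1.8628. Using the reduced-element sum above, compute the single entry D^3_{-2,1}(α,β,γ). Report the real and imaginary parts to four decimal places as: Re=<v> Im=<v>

Re=-0.2999 Im=0.5167

D^3_{-2,1}(3.5505,2.5849,1.8628) = e^{-i·-2·3.5505}·d^3_{-2,1}(2.5849)·e^{-i·1·1.8628}. Compute d first:
c=cos(2.5849/2)=0.274766, s=sin(2.5849/2)=0.961511; N=√[1·120·24·2]=75.894664
Admissible k: 3..4 (factorial args all ≥0)
  k=3: (−1)^0·75.8947/(12)·0.2748^3·0.9615^3 = +0.116622
  k=4: (−1)^1·75.8947/(24)·0.2748^1·0.9615^5 = -0.714060
d^3_{-2,1}(2.5849) = +0.116622 -0.714060 = -0.597437
Phases: e^{-i·(-2)·3.5505}=+0.683817+0.729653i, e^{-i·(1)·1.8628}=-0.287872-0.957669i ⇒ D=-0.299863+0.516734i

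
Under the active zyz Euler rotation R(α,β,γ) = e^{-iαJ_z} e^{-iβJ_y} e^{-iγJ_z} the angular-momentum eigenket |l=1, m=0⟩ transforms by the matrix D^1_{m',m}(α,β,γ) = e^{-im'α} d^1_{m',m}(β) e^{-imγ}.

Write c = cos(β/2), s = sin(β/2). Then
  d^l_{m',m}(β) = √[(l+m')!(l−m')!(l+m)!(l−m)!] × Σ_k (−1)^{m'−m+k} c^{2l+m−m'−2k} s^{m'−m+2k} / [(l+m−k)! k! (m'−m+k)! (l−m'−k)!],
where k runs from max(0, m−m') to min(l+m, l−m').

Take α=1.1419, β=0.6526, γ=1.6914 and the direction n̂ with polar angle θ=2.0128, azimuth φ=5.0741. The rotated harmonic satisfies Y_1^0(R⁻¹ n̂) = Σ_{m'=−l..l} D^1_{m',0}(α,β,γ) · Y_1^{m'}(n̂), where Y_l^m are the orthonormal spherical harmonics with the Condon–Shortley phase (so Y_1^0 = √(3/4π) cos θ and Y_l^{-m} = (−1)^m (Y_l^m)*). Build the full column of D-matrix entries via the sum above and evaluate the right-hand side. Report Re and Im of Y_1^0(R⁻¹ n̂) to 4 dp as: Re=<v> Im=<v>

Need the full column D^1_{m',0} for m'=−1..1 at α=1.1419, β=0.6526, γ=1.6914.
cos(β/2)=0.947235, sin(β/2)=0.320540
d^1_{-1,0}: single k=1 term ⇒ +0.429394;  D = +0.178571+0.390501i
d^1_{0,0}: k∈[0..1] ⇒ +0.897254 -0.102746 = +0.794508;  D = +0.794508+0.000000i
d^1_{1,0}: single k=0 term ⇒ -0.429394;  D = -0.178571+0.390501i
Y_1^{m'}(θ=2.0128,φ=5.0741) and Σ D·Y over m':
  (+0.1786+0.3905i)·(+0.1105+0.2921i)  (+0.7945+0.0000i)·(-0.2090+0.0000i)  (-0.1786+0.3905i)·(-0.1105+0.2921i)
Y_1^0(R⁻¹ n̂) = -0.354702+0.000000i

Re=-0.3547 Im=0.0000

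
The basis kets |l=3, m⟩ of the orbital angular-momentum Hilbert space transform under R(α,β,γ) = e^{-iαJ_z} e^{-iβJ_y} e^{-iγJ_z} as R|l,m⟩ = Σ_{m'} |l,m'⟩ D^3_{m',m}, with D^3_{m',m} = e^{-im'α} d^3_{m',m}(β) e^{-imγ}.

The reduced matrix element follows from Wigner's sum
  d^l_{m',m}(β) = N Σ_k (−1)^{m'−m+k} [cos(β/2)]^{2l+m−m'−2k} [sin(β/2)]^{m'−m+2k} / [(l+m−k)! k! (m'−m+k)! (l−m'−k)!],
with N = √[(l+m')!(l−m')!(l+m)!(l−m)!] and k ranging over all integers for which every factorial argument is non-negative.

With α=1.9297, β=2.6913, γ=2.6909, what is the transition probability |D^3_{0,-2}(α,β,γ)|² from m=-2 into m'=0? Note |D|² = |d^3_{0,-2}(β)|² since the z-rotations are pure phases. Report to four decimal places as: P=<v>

D^3_{0,-2}(1.9297,2.6913,2.6909) = e^{-i·0·1.9297}·d^3_{0,-2}(2.6913)·e^{-i·-2·2.6909}. Compute d first:
c=cos(2.6913/2)=0.223249, s=sin(2.6913/2)=0.974761; N=√[6·6·1·120]=65.726707
Admissible k: 0..1 (factorial args all ≥0)
  k=0: (−1)^2·65.7267/(12)·0.2232^4·0.9748^2 = +0.012928
  k=1: (−1)^3·65.7267/(12)·0.2232^2·0.9748^4 = -0.246452
d^3_{0,-2}(2.6913) = +0.012928 -0.246452 = -0.233525
|D^3_{0,-2}|² = |d^3_{0,-2}(β)|² = (-0.233525)² = 0.054534 (the z-rotation phases have unit modulus)

P=0.0545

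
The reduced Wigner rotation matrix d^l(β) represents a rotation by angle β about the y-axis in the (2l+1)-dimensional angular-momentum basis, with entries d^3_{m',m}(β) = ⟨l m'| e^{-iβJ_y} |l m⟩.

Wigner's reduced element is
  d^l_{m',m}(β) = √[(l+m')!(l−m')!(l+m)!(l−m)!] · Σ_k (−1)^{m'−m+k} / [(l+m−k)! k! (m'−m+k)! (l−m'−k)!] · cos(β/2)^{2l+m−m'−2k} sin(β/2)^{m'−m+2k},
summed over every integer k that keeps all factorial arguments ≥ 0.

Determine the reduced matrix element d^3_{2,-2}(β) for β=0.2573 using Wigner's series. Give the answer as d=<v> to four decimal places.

d^3_{2,-2}(β=0.2573) via Wigner's sum:
c=cos(0.2573/2)=0.991736, s=sin(0.2573/2)=0.128295; N=√[120·1·1·120]=120.000000
The bounds max(0,m−m')=0 and min(l+m,l−m')=1 give 2 terms
  k=0: (−1)^4·120.0000/(24)·0.9917^2·0.1283^4 = +0.001332
  k=1: (−1)^5·120.0000/(120)·0.9917^0·0.1283^6 = -0.000004
d^3_{2,-2}(0.2573) = +0.001332 -0.000004 = +0.001328

d=0.0013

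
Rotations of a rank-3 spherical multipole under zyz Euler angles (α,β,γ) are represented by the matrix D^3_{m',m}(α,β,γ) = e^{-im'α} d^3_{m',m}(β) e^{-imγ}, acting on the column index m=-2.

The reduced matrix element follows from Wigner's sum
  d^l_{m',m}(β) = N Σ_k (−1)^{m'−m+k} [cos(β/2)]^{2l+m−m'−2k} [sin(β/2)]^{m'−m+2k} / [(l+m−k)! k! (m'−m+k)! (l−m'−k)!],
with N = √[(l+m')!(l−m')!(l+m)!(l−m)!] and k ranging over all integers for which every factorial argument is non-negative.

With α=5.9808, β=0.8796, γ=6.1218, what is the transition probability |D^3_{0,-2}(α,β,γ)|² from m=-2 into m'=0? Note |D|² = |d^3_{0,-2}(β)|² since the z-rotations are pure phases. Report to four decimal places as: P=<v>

D^3_{0,-2}(5.9808,0.8796,6.1218) = e^{-i·0·5.9808}·d^3_{0,-2}(0.8796)·e^{-i·-2·6.1218}. Compute d first:
With c≡cos(β/2)=0.904837 and s≡sin(β/2)=0.425759, N=[6·6·1·120]^{1/2}=65.726707
k∈{0,1} keeps every argument non-negative
  k=0: (−1)^2·65.7267/(12)·0.9048^4·0.4258^2 = +0.665531
  k=1: (−1)^3·65.7267/(12)·0.9048^2·0.4258^4 = -0.147351
d^3_{0,-2}(0.8796) = +0.665531 -0.147351 = +0.518180
|D^3_{0,-2}|² = |d^3_{0,-2}(β)|² = (+0.518180)² = 0.268510 (the z-rotation phases have unit modulus)

P=0.2685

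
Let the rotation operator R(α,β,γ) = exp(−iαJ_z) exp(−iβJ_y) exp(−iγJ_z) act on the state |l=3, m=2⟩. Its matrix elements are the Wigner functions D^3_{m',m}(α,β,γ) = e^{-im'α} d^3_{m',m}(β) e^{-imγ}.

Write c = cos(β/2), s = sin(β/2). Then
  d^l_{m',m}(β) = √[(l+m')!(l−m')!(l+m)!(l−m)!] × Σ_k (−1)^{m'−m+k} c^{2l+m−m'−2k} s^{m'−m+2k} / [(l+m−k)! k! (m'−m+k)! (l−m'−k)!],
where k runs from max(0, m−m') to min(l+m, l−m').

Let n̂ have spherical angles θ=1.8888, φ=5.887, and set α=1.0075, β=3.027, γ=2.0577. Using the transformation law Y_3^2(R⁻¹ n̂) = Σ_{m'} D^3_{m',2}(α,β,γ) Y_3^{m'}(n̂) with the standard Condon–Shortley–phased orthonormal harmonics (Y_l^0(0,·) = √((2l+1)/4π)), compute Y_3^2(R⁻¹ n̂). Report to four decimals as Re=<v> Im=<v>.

Re=0.0998 Im=-0.2825

Need the full column D^3_{m',2} for m'=−3..3 at α=1.0075, β=3.027, γ=2.0577.
cos(β/2)=0.057265, sin(β/2)=0.998359
d^3_{-3,2}: single k=5 term ⇒ +0.139123;  D = +0.063984-0.123536i
d^3_{-2,2}: k∈[4..5] ⇒ +0.016289 -0.990194 = -0.973905;  D = +0.492009+0.840487i
d^3_{-1,2}: k∈[3..4] ⇒ +0.001182 -0.179607 = -0.178425;  D = +0.178324+0.006010i
d^3_{0,2}: k∈[2..3] ⇒ +0.000059 -0.017844 = -0.017785;  D = +0.009998-0.014709i
d^3_{1,2}: k∈[1..2] ⇒ +0.000002 -0.001182 = -0.001180;  D = -0.000471-0.001082i
d^3_{2,2}: k∈[0..1] ⇒ +0.000000 -0.000054 = -0.000054;  D = -0.000053-0.000008i
d^3_{3,2}: single k=0 term ⇒ -0.000002;  D = -0.000001+0.000001i
Y_3^{m'}(θ=1.8888,φ=5.887) and Σ D·Y over m':
  (+0.0640-0.1235i)·(+0.1334+0.3318i)  (+0.4920+0.8405i)·(-0.2024-0.2053i)  (+0.1783+0.0060i)·(-0.1448-0.0606i)  (+0.0100-0.0147i)·(+0.2930+0.0000i)  (-0.0005-0.0011i)·(+0.1448-0.0606i)  (-0.0001-0.0000i)·(-0.2024+0.2053i)  (-0.0000+0.0000i)·(-0.1334+0.3318i)
Y_3^2(R⁻¹ n̂) = +0.099808-0.282510i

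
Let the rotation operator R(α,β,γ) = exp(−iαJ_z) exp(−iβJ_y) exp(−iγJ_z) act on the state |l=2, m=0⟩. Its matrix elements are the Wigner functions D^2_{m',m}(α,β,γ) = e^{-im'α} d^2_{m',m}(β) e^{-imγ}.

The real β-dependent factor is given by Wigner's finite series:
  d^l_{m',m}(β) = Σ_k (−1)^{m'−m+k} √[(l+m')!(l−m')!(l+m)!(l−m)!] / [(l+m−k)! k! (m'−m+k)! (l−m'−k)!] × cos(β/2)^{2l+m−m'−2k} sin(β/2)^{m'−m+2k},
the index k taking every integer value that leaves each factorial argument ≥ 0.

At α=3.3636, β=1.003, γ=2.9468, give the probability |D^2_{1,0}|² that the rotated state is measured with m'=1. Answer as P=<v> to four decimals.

P=0.3083

D^2_{1,0}(3.3636,1.003,2.9468) = e^{-i·1·3.3636}·d^2_{1,0}(1.003)·e^{-i·0·2.9468}. Compute d first:
c=cos(1.003/2)=0.876862, s=sin(1.003/2)=0.480741; N=√[6·1·2·2]=4.898979
k: max(0,(0)−(1))=0 … min(2+(0),2−(1))=1
  k=0: (−1)^1·4.8990/(2)·0.8769^3·0.4807^1 = -0.793929
  k=1: (−1)^2·4.8990/(2)·0.8769^1·0.4807^3 = +0.238639
d^2_{1,0}(1.003) = -0.793929 +0.238639 = -0.555290
|D^2_{1,0}|² = |d^2_{1,0}(β)|² = (-0.555290)² = 0.308347 (the z-rotation phases have unit modulus)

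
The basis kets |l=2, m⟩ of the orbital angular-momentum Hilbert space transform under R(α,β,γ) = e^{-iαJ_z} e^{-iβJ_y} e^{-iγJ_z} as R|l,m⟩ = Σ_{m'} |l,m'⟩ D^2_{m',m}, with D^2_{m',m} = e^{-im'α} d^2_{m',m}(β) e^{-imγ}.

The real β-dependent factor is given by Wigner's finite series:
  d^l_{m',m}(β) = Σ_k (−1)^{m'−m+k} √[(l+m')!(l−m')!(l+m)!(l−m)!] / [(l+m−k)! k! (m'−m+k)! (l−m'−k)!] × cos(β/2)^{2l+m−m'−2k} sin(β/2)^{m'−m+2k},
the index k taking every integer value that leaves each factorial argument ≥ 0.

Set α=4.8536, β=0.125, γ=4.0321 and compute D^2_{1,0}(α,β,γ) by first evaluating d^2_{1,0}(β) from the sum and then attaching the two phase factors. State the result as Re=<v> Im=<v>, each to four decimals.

D^2_{1,0}(4.8536,0.125,4.0321) = e^{-i·1·4.8536}·d^2_{1,0}(0.125)·e^{-i·0·4.0321}. Compute d first:
With c≡cos(β/2)=0.998048 and s≡sin(β/2)=0.062459, N=[6·1·2·2]^{1/2}=4.898979
Admissible k: 0..1 (factorial args all ≥0)
  k=0: (−1)^1·4.8990/(2)·0.9980^3·0.0625^1 = -0.152099
  k=1: (−1)^2·4.8990/(2)·0.9980^1·0.0625^3 = +0.000596
d^2_{1,0}(0.125) = -0.152099 +0.000596 = -0.151503
Attach z-rotation phases: D = e^{-i(1)(4.8536)}·(-0.151503)·e^{-i(0)(4.0321)} = -0.021323-0.149995i

Re=-0.0213 Im=-0.1500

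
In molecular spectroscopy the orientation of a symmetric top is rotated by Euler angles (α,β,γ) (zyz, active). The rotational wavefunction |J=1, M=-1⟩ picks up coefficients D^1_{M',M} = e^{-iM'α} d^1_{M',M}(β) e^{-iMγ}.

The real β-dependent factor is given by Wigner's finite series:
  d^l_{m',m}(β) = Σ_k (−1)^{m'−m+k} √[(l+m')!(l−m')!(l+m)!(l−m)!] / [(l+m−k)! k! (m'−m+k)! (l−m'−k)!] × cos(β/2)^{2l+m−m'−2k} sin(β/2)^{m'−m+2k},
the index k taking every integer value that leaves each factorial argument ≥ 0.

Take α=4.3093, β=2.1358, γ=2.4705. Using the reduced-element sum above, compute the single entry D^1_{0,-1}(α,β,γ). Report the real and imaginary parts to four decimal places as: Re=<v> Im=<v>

Re=0.4677 Im=-0.3714

First d^1_{0,-1}(β=2.1358), then the phase factors e^{-i(0)α} and e^{-i(-1)γ}:
c=cos(2.1358/2)=0.481965, s=sin(2.1358/2)=0.876190; N=√[1·1·1·2]=1.414214
Admissible k: 0..0 (factorial args all ≥0)
  k=0: (−1)^1·1.4142/(1)·0.4820^1·0.8762^1 = -0.597213
d^1_{0,-1}(2.1358) = -0.597213
Phases: e^{-i·(0)·4.3093}=+1.000000+0.000000i, e^{-i·(-1)·2.4705}=-0.783143+0.621842i ⇒ D=+0.467703-0.371372i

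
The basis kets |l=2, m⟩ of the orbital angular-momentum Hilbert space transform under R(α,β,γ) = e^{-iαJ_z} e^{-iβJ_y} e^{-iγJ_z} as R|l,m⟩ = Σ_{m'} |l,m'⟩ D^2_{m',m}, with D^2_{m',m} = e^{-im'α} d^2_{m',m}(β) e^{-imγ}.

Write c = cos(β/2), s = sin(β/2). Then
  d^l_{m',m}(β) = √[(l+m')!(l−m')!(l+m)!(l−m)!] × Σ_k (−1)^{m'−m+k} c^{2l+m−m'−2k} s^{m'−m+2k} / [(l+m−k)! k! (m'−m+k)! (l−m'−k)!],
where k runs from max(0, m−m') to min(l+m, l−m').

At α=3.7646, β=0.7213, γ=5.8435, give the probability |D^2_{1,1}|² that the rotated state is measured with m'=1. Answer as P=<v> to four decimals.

D^2_{1,1}(3.7646,0.7213,5.8435) = e^{-i·1·3.7646}·d^2_{1,1}(0.7213)·e^{-i·1·5.8435}. Compute d first:
Half-angle: c=0.935668, s=0.352882. N=√(6·1·6·1)=6.000000
Admissible k: 0..1 (factorial args all ≥0)
  k=0: (−1)^0·6.0000/(6)·0.9357^4·0.3529^0 = +0.766455
  k=1: (−1)^1·6.0000/(2)·0.9357^2·0.3529^2 = -0.327058
d^2_{1,1}(0.7213) = +0.766455 -0.327058 = +0.439397
|D^2_{1,1}|² = |d^2_{1,1}(β)|² = (+0.439397)² = 0.193069 (the z-rotation phases have unit modulus)

P=0.1931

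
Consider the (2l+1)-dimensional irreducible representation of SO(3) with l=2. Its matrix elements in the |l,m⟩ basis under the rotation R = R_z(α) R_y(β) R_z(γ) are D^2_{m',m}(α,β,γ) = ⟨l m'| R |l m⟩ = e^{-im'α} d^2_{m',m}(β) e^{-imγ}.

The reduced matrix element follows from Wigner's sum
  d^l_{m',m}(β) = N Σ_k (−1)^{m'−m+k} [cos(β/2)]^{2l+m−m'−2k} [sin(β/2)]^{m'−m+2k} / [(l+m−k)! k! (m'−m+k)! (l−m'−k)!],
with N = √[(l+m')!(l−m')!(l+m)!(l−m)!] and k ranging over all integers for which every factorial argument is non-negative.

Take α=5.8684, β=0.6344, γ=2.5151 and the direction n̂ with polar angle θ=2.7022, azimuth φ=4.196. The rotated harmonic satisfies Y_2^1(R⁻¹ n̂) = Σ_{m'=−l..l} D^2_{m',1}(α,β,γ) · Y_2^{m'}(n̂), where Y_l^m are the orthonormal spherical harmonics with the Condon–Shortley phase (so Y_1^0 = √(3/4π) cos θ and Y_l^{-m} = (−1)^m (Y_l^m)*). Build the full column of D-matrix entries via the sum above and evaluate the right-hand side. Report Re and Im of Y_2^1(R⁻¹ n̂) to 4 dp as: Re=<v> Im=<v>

Re=-0.3815 Im=0.0284

Need the full column D^2_{m',1} for m'=−2..2 at α=5.8684, β=0.6344, γ=2.5151.
cos(β/2)=0.950112, sin(β/2)=0.311907
d^2_{-2,1}: single k=3 term ⇒ +0.057661;  D = -0.056476+0.011629i
d^2_{-1,1}: k∈[2..3] ⇒ +0.263465 -0.009465 = +0.254000;  D = -0.248329-0.053373i
d^2_{0,1}: k∈[1..2] ⇒ +0.655279 -0.070620 = +0.584659;  D = -0.473626-0.342790i
d^2_{1,1}: k∈[0..1] ⇒ +0.814892 -0.263465 = +0.551427;  D = -0.278536-0.475909i
d^2_{2,1}: single k=0 term ⇒ -0.535033;  D = +0.061251+0.531516i
Y_2^{m'}(θ=2.7022,φ=4.196) and Σ D·Y over m':
  (-0.0565+0.0116i)·(-0.0358-0.0600i)  (-0.2483-0.0534i)·(+0.1468-0.2586i)  (-0.4736-0.3428i)·(+0.4596+0.0000i)  (-0.2785-0.4759i)·(-0.1468-0.2586i)  (+0.0613+0.5315i)·(-0.0358+0.0600i)
Y_2^1(R⁻¹ n̂) = -0.381495+0.028392i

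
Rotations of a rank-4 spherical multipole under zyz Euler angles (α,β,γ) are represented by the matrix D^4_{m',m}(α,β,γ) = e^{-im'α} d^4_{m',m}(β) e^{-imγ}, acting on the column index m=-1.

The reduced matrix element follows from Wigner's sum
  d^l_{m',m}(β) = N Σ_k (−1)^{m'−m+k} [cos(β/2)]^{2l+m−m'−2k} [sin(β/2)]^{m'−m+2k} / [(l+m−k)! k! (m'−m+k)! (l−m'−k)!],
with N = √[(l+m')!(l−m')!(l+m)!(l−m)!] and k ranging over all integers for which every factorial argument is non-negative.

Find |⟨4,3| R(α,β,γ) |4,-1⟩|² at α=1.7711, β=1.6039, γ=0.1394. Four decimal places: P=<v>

P=0.0877

First d^4_{3,-1}(β=1.6039), then the phase factors e^{-i(3)α} and e^{-i(-1)γ}:
Half-angle: c=0.695307, s=0.718713. N=√(5040·1·6·120)=1904.940944
k: max(0,(-1)−(3))=0 … min(4+(-1),4−(3))=1
  k=0: (−1)^4·1904.9409/(144)·0.6953^4·0.7187^4 = +0.824987
  k=1: (−1)^5·1904.9409/(240)·0.6953^2·0.7187^6 = -0.528880
d^4_{3,-1}(1.6039) = +0.824987 -0.528880 = +0.296107
|D^4_{3,-1}|² = |d^4_{3,-1}(β)|² = (+0.296107)² = 0.087679 (the z-rotation phases have unit modulus)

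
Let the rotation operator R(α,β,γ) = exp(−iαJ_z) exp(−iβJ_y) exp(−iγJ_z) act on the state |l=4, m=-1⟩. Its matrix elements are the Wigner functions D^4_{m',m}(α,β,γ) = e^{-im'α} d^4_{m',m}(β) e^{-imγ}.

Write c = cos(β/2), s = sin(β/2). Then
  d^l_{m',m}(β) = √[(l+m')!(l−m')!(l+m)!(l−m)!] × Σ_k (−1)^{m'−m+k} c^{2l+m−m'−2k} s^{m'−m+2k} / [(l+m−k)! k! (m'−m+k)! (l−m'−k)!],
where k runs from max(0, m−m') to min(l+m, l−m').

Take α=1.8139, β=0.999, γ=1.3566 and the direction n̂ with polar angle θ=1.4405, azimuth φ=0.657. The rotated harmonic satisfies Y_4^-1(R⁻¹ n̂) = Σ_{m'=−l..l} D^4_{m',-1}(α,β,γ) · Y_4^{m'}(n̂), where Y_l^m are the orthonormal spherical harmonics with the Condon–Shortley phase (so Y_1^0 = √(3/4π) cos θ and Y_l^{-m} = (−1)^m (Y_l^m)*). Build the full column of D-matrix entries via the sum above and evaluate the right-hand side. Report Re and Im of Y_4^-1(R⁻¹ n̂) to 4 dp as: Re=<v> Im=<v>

Need the full column D^4_{m',-1} for m'=−4..4 at α=1.8139, β=0.999, γ=1.3566.
cos(β/2)=0.877822, sin(β/2)=0.478987
d^4_{-4,-1}: single k=3 term ⇒ +0.428644;  D = -0.294748+0.311222i
d^4_{-3,-1}: k∈[2..3] ⇒ +0.833214 -0.413465 = +0.419749;  D = +0.365280+0.206783i
d^4_{-2,-1}: k∈[1..3] ⇒ +0.816217 -1.215092 +0.241186 = -0.157690;  D = -0.042366+0.151892i
d^4_{-1,-1}: k∈[0..3] ⇒ +0.352576 -1.574626 +0.937651 -0.093058 = -0.377457;  D = +0.377300+0.010910i
d^4_{0,-1}: k∈[0..3] ⇒ -0.860368 +1.536984 -0.457618 +0.022708 = +0.241706;  D = +0.051378+0.236183i
d^4_{1,-1}: k∈[0..3] ⇒ +1.049751 -0.937651 +0.139587 -0.002771 = +0.248916;  D = +0.223339-0.109903i
d^4_{2,-1}: k∈[0..2] ⇒ -0.810062 +0.361779 -0.021543 = -0.469826;  D = +0.302815+0.359220i
d^4_{3,-1}: k∈[0..1] ⇒ +0.413465 -0.073863 = +0.339603;  D = -0.199330+0.274950i
d^4_{4,-1}: single k=0 term ⇒ -0.127624;  D = -0.118320-0.047834i
Y_4^{m'}(θ=1.4405,φ=0.657) and Σ D·Y over m':
  (-0.2947+0.3112i)·(-0.3725-0.2101i)  (+0.3653+0.2068i)·(-0.0618-0.1460i)  (-0.0424+0.1519i)·(-0.0737+0.2805i)  (+0.3773+0.0109i)·(-0.1391+0.1073i)  (+0.0514+0.2362i)·(+0.2648+0.0000i)  (+0.2233-0.1099i)·(+0.1391+0.1073i)  (+0.3028+0.3592i)·(-0.0737-0.2805i)  (-0.1993+0.2749i)·(+0.0618-0.1460i)  (-0.1183-0.0478i)·(-0.3725+0.2101i)
Y_4^-1(R⁻¹ n̂) = +0.306582-0.105359i

Re=0.3066 Im=-0.1054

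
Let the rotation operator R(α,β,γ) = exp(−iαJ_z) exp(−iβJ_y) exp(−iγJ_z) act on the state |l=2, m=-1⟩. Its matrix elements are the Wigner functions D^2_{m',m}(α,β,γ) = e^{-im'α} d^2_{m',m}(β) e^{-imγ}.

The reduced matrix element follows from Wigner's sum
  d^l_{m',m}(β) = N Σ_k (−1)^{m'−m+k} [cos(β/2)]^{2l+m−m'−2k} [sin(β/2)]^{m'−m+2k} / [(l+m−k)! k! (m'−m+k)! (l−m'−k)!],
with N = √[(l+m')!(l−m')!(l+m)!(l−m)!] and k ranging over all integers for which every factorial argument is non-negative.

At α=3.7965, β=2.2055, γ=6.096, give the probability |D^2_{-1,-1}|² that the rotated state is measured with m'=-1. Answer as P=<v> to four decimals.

P=0.1979

Split into d^2_{-1,-1}(β=2.2055) × two z-phases.
c=cos(2.2055/2)=0.451144, s=sin(2.2055/2)=0.892451; N=√[1·6·1·6]=6.000000
k∈{0,1} keeps every argument non-negative
  k=0: (−1)^0·6.0000/(6)·0.4511^4·0.8925^0 = +0.041425
  k=1: (−1)^1·6.0000/(2)·0.4511^2·0.8925^2 = -0.486318
d^2_{-1,-1}(2.2055) = +0.041425 -0.486318 = -0.444893
|D^2_{-1,-1}|² = |d^2_{-1,-1}(β)|² = (-0.444893)² = 0.197930 (the z-rotation phases have unit modulus)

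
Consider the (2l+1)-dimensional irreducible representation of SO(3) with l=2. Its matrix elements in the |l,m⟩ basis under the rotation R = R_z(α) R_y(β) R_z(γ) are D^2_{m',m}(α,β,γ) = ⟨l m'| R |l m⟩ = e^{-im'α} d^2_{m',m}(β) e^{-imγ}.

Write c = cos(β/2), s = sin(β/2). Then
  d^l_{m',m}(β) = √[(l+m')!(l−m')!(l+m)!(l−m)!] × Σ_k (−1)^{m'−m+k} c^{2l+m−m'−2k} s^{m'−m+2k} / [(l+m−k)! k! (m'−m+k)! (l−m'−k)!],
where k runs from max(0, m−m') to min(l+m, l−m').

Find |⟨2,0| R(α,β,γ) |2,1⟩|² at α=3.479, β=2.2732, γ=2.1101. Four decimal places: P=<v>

P=0.3648

Split into d^2_{0,1}(β=2.2732) × two z-phases.
With c≡cos(β/2)=0.420681 and s≡sin(β/2)=0.907208, N=[2·2·6·1]^{1/2}=4.898979
Admissible k: 1..2 (factorial args all ≥0)
  k=1: (−1)^0·4.8990/(2)·0.4207^3·0.9072^1 = +0.165441
  k=2: (−1)^1·4.8990/(2)·0.4207^1·0.9072^3 = -0.769396
d^2_{0,1}(2.2732) = +0.165441 -0.769396 = -0.603956
|D^2_{0,1}|² = |d^2_{0,1}(β)|² = (-0.603956)² = 0.364762 (the z-rotation phases have unit modulus)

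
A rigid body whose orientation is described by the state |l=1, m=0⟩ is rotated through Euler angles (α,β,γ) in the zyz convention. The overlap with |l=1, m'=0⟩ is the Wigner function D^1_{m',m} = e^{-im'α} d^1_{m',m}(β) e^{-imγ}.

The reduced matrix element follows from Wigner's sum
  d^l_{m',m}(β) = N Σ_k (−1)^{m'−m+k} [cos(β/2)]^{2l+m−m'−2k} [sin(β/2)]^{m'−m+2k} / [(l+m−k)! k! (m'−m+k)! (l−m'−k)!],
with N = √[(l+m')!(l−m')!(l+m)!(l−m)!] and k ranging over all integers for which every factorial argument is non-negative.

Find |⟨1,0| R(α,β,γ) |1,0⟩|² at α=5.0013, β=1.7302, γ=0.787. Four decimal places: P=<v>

P=0.0252

First d^1_{0,0}(β=1.7302), then the phase factors e^{-i(0)α} and e^{-i(0)γ}:
With c≡cos(β/2)=0.648564 and s≡sin(β/2)=0.761160, N=[1·1·1·1]^{1/2}=1.000000
The bounds max(0,m−m')=0 and min(l+m,l−m')=1 give 2 terms
  k=0: (−1)^0·1.0000/(1)·0.6486^2·0.7612^0 = +0.420635
  k=1: (−1)^1·1.0000/(1)·0.6486^0·0.7612^2 = -0.579365
d^1_{0,0}(1.7302) = +0.420635 -0.579365 = -0.158729
|D^1_{0,0}|² = |d^1_{0,0}(β)|² = (-0.158729)² = 0.025195 (the z-rotation phases have unit modulus)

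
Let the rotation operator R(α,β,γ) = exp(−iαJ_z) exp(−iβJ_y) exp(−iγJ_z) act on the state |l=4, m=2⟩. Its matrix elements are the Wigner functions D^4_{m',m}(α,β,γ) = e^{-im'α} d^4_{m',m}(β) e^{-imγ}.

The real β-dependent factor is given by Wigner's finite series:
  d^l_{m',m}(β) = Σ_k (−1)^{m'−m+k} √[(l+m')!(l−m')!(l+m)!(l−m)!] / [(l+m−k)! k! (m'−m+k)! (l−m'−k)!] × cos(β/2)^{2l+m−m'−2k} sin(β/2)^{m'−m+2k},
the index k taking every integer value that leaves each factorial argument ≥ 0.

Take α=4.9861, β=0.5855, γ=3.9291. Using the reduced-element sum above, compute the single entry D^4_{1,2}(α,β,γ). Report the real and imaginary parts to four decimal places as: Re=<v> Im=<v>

Re=0.4979 Im=-0.1420

Split into d^4_{1,2}(β=0.5855) × two z-phases.
Half-angle: c=0.957454, s=0.288586. N=√(120·6·720·2)=1018.233765
Admissible k: 1..3 (factorial args all ≥0)
  k=1: (−1)^0·1018.2338/(240)·0.9575^7·0.2886^1 = +0.903102
  k=2: (−1)^1·1018.2338/(48)·0.9575^5·0.2886^3 = -0.410226
  k=3: (−1)^2·1018.2338/(72)·0.9575^3·0.2886^5 = +0.024845
d^4_{1,2}(0.5855) = +0.903102 -0.410226 +0.024845 = +0.517722
Phases: e^{-i·(1)·4.9861}=+0.270306+0.962774i, e^{-i·(2)·3.9291}=-0.004218-0.999991i ⇒ D=+0.497855-0.142045i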